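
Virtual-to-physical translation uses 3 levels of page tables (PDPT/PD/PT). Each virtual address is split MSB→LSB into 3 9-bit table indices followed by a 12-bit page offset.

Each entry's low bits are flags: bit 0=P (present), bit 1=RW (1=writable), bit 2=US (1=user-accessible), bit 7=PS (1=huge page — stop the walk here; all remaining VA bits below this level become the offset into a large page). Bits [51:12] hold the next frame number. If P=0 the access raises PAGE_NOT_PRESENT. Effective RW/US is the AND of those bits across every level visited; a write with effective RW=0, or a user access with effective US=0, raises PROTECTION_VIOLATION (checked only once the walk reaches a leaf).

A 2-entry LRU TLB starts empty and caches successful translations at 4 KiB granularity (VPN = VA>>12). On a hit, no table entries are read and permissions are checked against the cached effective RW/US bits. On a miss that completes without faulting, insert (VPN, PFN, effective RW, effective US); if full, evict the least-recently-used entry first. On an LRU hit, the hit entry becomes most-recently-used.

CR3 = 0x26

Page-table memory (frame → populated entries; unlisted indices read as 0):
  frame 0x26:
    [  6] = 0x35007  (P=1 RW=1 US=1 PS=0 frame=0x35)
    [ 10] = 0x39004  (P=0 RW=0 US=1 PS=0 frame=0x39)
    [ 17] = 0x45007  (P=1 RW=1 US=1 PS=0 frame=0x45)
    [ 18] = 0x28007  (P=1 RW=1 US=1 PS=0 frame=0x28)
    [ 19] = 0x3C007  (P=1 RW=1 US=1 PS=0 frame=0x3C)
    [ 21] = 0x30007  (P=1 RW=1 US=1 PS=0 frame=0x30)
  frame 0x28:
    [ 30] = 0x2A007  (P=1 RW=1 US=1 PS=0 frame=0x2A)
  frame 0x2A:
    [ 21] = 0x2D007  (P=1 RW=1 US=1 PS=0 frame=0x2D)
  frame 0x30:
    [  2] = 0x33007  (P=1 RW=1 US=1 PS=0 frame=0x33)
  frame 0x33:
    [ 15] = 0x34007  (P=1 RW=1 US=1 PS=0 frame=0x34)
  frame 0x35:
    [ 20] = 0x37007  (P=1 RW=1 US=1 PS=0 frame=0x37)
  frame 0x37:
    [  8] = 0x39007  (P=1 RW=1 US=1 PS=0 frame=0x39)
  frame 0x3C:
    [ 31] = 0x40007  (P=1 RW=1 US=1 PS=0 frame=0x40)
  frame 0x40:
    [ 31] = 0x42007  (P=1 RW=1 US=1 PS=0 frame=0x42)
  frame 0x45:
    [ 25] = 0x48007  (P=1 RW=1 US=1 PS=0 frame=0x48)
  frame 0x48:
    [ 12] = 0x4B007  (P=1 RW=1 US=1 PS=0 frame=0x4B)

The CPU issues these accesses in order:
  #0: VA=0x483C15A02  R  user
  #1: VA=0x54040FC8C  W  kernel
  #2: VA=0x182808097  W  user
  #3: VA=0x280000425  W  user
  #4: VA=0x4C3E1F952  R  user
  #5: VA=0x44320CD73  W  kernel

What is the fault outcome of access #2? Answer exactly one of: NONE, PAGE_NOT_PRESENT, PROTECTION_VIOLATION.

Walk each access:
#0 VA=0x483C15A02 (r,user):
  L0: frame=0x26 idx=18 entry=0x28007 [P=1 RW=1 US=1 PS=0]
  L1: frame=0x28 idx=30 entry=0x2A007 [P=1 RW=1 US=1 PS=0]
  L2: frame=0x2A idx=21 entry=0x2D007 [P=1 RW=1 US=1 PS=0]
  → PA=0x2DA02  (3 entries read)
#1 VA=0x54040FC8C (w,kernel):
  L0: frame=0x26 idx=21 entry=0x30007 [P=1 RW=1 US=1 PS=0]
  L1: frame=0x30 idx=2 entry=0x33007 [P=1 RW=1 US=1 PS=0]
  L2: frame=0x33 idx=15 entry=0x34007 [P=1 RW=1 US=1 PS=0]
  → PA=0x34C8C  (3 entries read)
#2 VA=0x182808097 (w,user):
  L0: frame=0x26 idx=6 entry=0x35007 [P=1 RW=1 US=1 PS=0]
  L1: frame=0x35 idx=20 entry=0x37007 [P=1 RW=1 US=1 PS=0]
  L2: frame=0x37 idx=8 entry=0x39007 [P=1 RW=1 US=1 PS=0]
  → PA=0x39097  (3 entries read)
#3 VA=0x280000425 (w,user):
  L0: frame=0x26 idx=10 entry=0x39004 [P=0 RW=0 US=1 PS=0]
  ✗ PAGE_NOT_PRESENT  [1 reads]
#4 VA=0x4C3E1F952 (r,user):
  L0: frame=0x26 idx=19 entry=0x3C007 [P=1 RW=1 US=1 PS=0]
  L1: frame=0x3C idx=31 entry=0x40007 [P=1 RW=1 US=1 PS=0]
  L2: frame=0x40 idx=31 entry=0x42007 [P=1 RW=1 US=1 PS=0]
  → PA=0x42952  (3 entries read)
#5 VA=0x44320CD73 (w,kernel):
  L0: frame=0x26 idx=17 entry=0x45007 [P=1 RW=1 US=1 PS=0]
  L1: frame=0x45 idx=25 entry=0x48007 [P=1 RW=1 US=1 PS=0]
  L2: frame=0x48 idx=12 entry=0x4B007 [P=1 RW=1 US=1 PS=0]
  → PA=0x4BD73  (3 entries read)

Access #2 fault: NONE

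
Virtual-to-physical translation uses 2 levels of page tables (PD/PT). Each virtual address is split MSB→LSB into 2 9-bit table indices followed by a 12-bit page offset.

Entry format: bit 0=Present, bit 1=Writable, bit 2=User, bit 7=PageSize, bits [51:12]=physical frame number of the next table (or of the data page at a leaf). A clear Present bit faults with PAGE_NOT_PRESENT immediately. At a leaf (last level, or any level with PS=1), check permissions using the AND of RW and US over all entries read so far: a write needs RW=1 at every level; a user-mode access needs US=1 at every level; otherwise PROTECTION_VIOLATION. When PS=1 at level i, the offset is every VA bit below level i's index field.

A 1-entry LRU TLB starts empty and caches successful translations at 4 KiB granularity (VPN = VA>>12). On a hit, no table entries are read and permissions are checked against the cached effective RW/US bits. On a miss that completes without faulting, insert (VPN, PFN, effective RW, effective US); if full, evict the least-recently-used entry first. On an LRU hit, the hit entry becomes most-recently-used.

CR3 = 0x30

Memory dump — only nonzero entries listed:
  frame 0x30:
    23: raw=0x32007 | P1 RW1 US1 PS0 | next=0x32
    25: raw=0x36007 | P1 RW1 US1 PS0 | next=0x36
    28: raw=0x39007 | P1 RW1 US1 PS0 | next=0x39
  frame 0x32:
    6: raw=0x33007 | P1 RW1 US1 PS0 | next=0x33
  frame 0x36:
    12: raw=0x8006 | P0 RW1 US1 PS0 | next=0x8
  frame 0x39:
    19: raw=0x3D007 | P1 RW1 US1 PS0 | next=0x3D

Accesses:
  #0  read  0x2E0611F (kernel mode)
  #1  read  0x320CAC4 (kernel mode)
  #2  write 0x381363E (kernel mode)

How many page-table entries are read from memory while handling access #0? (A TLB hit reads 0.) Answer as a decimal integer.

Trace:
#0 VA=0x2E0611F (r,kernel):
  L0: frame=0x30 idx=23 entry=0x32007 [P=1 RW=1 US=1 PS=0]
  L1: frame=0x32 idx=6 entry=0x33007 [P=1 RW=1 US=1 PS=0]
  ⇒ phys 0x3311F  [2 reads]
#1 VA=0x320CAC4 (r,kernel):
  L0: frame=0x30 idx=25 entry=0x36007 [P=1 RW=1 US=1 PS=0]
  L1: frame=0x36 idx=12 entry=0x8006 [P=0 RW=1 US=1 PS=0]
  ✗ PAGE_NOT_PRESENT  [2 reads]
#2 VA=0x381363E (w,kernel):
  L0: frame=0x30 idx=28 entry=0x39007 [P=1 RW=1 US=1 PS=0]
  L1: frame=0x39 idx=19 entry=0x3D007 [P=1 RW=1 US=1 PS=0]
  ⇒ phys 0x3D63E  [2 reads]

Entries read for #0: 2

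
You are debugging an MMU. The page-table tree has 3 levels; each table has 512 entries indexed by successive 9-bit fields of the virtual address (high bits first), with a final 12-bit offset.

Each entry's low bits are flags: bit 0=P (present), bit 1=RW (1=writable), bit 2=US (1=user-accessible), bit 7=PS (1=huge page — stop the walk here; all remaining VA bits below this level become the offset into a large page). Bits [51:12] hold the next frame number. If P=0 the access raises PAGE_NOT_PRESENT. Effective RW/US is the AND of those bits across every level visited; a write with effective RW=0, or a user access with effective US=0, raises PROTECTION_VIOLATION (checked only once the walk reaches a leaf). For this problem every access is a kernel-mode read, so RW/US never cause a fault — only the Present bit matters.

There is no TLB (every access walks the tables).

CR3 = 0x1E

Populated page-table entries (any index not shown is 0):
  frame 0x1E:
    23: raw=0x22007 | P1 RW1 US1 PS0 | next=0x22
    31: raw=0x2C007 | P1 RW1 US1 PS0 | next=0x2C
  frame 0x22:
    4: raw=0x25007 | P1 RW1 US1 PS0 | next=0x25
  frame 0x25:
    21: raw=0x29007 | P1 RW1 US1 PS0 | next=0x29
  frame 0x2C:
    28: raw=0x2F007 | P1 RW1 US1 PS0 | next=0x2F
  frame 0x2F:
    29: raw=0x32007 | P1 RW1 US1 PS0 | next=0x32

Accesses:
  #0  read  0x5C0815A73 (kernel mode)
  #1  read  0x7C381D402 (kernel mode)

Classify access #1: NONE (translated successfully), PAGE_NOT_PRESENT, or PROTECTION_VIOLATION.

Trace:
#0 VA=0x5C0815A73 (r,kernel):
  L0 @0x1E[23] → 0x22007  P=1,RW=1,US=1,PS=0
  L1 @0x22[4] → 0x25007  P=1,RW=1,US=1,PS=0
  L2 @0x25[21] → 0x29007  P=1,RW=1,US=1,PS=0
  ✓ 0x29A73  — 3 lookups
#1 VA=0x7C381D402 (r,kernel):
  L0 @0x1E[31] → 0x2C007  P=1,RW=1,US=1,PS=0
  L1 @0x2C[28] → 0x2F007  P=1,RW=1,US=1,PS=0
  L2 @0x2F[29] → 0x32007  P=1,RW=1,US=1,PS=0
  ✓ 0x32402  — 3 lookups

Access #1 fault: NONE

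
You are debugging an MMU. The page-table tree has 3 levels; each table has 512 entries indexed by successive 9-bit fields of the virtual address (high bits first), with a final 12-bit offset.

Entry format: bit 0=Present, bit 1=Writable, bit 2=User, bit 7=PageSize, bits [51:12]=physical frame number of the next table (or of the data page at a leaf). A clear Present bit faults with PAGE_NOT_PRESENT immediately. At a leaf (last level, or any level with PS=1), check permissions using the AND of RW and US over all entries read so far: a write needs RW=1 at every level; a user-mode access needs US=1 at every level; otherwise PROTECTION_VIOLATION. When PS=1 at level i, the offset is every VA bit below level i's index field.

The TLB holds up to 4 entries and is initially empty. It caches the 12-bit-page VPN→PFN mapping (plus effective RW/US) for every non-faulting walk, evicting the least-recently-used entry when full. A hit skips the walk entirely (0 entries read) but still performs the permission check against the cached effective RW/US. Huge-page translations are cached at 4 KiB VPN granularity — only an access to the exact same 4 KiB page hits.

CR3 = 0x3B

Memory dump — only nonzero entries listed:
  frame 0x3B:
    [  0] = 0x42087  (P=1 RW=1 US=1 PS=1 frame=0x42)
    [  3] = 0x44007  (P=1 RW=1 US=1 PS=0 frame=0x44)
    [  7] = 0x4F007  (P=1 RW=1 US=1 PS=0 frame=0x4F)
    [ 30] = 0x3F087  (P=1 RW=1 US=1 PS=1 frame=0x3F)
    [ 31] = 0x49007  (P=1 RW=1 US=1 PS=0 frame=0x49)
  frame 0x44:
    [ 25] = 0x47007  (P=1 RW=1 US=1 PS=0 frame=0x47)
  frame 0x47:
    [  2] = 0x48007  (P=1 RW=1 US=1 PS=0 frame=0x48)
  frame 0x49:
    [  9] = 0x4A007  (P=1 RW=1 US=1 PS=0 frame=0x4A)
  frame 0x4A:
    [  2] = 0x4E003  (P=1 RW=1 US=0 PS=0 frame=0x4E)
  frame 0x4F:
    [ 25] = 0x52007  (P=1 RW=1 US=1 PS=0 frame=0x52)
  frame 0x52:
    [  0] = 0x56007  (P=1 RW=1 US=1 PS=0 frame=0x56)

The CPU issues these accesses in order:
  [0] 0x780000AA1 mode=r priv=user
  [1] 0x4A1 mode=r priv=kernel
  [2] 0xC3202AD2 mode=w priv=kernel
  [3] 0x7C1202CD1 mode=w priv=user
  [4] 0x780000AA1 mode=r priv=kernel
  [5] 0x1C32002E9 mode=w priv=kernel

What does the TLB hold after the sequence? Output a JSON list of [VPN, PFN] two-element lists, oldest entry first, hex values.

Trace:
#0 VA=0x780000AA1 (r,user):
  lvl0: tbl 0x3B, slot 30 ⇒ 0x3F087 (P1/RW1/US1/PS1)
  ⇒ phys 0x3FAA1 (huge @L0)  [1 reads]
#1 VA=0x4A1 (r,kernel):
  lvl0: tbl 0x3B, slot 0 ⇒ 0x42087 (P1/RW1/US1/PS1)
  ⇒ phys 0x424A1 (huge @L0)  [1 reads]
#2 VA=0xC3202AD2 (w,kernel):
  lvl0: tbl 0x3B, slot 3 ⇒ 0x44007 (P1/RW1/US1/PS0)
  lvl1: tbl 0x44, slot 25 ⇒ 0x47007 (P1/RW1/US1/PS0)
  lvl2: tbl 0x47, slot 2 ⇒ 0x48007 (P1/RW1/US1/PS0)
  ⇒ phys 0x48AD2  [3 reads]
#3 VA=0x7C1202CD1 (w,user):
  lvl0: tbl 0x3B, slot 31 ⇒ 0x49007 (P1/RW1/US1/PS0)
  lvl1: tbl 0x49, slot 9 ⇒ 0x4A007 (P1/RW1/US1/PS0)
  lvl2: tbl 0x4A, slot 2 ⇒ 0x4E003 (P1/RW1/US0/PS0)
  → PROTECTION_VIOLATION  (3 entries read)
#4 VA=0x780000AA1 (r,kernel):
  TLB hit vpn=0x780000 → PA=0x3FAA1
#5 VA=0x1C32002E9 (w,kernel):
  lvl0: tbl 0x3B, slot 7 ⇒ 0x4F007 (P1/RW1/US1/PS0)
  lvl1: tbl 0x4F, slot 25 ⇒ 0x52007 (P1/RW1/US1/PS0)
  lvl2: tbl 0x52, slot 0 ⇒ 0x56007 (P1/RW1/US1/PS0)
  ⇒ phys 0x562E9  [3 reads]

TLB: [["0x0", "0x42"], ["0xC3202", "0x48"], ["0x780000", "0x3F"], ["0x1C3200", "0x56"]]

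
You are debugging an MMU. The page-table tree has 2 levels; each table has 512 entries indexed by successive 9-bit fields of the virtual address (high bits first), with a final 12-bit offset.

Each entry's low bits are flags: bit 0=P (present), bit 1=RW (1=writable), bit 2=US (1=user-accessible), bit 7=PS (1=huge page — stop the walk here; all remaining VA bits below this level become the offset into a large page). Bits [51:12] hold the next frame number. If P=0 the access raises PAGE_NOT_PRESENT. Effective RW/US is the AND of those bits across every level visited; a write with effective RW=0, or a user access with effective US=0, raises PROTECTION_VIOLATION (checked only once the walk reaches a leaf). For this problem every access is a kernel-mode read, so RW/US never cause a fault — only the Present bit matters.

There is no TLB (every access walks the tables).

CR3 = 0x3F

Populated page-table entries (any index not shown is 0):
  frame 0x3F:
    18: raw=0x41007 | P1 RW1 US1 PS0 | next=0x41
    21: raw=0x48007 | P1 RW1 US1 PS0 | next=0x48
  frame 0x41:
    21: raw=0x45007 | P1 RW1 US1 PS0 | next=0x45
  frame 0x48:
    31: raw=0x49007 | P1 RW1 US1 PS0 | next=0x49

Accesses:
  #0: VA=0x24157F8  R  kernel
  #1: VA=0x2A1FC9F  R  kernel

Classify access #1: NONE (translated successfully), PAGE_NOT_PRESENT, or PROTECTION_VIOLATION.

Trace:
#0 VA=0x24157F8 (r,kernel):
  L0: frame=0x3F idx=18 entry=0x41007 [P=1 RW=1 US=1 PS=0]
  L1: frame=0x41 idx=21 entry=0x45007 [P=1 RW=1 US=1 PS=0]
  → PA=0x457F8  (2 entries read)
#1 VA=0x2A1FC9F (r,kernel):
  L0: frame=0x3F idx=21 entry=0x48007 [P=1 RW=1 US=1 PS=0]
  L1: frame=0x48 idx=31 entry=0x49007 [P=1 RW=1 US=1 PS=0]
  → PA=0x49C9F  (2 entries read)

Access #1 fault: NONE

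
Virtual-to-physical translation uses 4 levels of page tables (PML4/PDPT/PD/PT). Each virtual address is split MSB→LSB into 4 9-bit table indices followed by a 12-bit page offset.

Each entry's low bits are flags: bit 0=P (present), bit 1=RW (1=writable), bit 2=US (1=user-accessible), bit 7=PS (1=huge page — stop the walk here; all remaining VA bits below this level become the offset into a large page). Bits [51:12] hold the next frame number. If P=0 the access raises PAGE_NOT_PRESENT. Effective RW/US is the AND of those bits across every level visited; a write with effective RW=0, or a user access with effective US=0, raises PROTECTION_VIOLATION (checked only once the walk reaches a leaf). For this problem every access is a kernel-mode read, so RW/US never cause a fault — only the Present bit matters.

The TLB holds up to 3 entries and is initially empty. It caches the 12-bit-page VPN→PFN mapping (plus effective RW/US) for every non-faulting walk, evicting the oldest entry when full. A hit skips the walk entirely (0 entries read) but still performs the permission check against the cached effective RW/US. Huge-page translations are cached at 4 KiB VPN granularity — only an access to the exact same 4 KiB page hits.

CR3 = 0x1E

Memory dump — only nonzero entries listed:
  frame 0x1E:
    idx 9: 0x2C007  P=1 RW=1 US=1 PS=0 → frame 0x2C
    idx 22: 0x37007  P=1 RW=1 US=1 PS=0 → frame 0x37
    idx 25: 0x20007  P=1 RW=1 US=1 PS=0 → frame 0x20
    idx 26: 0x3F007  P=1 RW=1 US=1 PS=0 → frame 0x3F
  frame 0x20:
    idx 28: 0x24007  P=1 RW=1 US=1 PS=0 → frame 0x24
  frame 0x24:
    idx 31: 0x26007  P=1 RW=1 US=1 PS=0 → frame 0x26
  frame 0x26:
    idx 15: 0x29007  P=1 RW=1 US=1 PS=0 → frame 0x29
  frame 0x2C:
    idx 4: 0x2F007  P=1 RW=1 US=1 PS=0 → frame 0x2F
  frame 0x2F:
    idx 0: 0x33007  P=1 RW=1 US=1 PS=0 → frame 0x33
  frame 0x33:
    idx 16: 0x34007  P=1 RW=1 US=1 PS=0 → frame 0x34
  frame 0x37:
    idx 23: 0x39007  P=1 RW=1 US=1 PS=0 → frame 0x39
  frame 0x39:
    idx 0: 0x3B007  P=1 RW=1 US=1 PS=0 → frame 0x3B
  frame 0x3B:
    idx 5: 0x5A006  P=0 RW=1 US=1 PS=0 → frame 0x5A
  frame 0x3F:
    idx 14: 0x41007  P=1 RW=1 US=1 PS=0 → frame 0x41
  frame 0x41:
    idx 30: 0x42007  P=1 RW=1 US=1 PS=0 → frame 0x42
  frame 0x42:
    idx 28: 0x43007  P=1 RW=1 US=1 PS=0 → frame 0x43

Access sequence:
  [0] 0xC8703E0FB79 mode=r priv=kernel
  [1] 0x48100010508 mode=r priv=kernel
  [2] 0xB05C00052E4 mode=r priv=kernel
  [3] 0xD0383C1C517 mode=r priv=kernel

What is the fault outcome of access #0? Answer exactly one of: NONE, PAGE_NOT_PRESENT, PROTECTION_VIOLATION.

Trace:
#0 VA=0xC8703E0FB79 (r,kernel):
  lvl0: tbl 0x1E, slot 25 ⇒ 0x20007 (P1/RW1/US1/PS0)
  lvl1: tbl 0x20, slot 28 ⇒ 0x24007 (P1/RW1/US1/PS0)
  lvl2: tbl 0x24, slot 31 ⇒ 0x26007 (P1/RW1/US1/PS0)
  lvl3: tbl 0x26, slot 15 ⇒ 0x29007 (P1/RW1/US1/PS0)
  ✓ 0x29B79  — 4 lookups
#1 VA=0x48100010508 (r,kernel):
  lvl0: tbl 0x1E, slot 9 ⇒ 0x2C007 (P1/RW1/US1/PS0)
  lvl1: tbl 0x2C, slot 4 ⇒ 0x2F007 (P1/RW1/US1/PS0)
  lvl2: tbl 0x2F, slot 0 ⇒ 0x33007 (P1/RW1/US1/PS0)
  lvl3: tbl 0x33, slot 16 ⇒ 0x34007 (P1/RW1/US1/PS0)
  ✓ 0x34508  — 4 lookups
#2 VA=0xB05C00052E4 (r,kernel):
  lvl0: tbl 0x1E, slot 22 ⇒ 0x37007 (P1/RW1/US1/PS0)
  lvl1: tbl 0x37, slot 23 ⇒ 0x39007 (P1/RW1/US1/PS0)
  lvl2: tbl 0x39, slot 0 ⇒ 0x3B007 (P1/RW1/US1/PS0)
  lvl3: tbl 0x3B, slot 5 ⇒ 0x5A006 (P0/RW1/US1/PS0)
  ✗ PAGE_NOT_PRESENT  [4 reads]
#3 VA=0xD0383C1C517 (r,kernel):
  lvl0: tbl 0x1E, slot 26 ⇒ 0x3F007 (P1/RW1/US1/PS0)
  lvl1: tbl 0x3F, slot 14 ⇒ 0x41007 (P1/RW1/US1/PS0)
  lvl2: tbl 0x41, slot 30 ⇒ 0x42007 (P1/RW1/US1/PS0)
  lvl3: tbl 0x42, slot 28 ⇒ 0x43007 (P1/RW1/US1/PS0)
  ✓ 0x43517  — 4 lookups

Access #0 fault: NONE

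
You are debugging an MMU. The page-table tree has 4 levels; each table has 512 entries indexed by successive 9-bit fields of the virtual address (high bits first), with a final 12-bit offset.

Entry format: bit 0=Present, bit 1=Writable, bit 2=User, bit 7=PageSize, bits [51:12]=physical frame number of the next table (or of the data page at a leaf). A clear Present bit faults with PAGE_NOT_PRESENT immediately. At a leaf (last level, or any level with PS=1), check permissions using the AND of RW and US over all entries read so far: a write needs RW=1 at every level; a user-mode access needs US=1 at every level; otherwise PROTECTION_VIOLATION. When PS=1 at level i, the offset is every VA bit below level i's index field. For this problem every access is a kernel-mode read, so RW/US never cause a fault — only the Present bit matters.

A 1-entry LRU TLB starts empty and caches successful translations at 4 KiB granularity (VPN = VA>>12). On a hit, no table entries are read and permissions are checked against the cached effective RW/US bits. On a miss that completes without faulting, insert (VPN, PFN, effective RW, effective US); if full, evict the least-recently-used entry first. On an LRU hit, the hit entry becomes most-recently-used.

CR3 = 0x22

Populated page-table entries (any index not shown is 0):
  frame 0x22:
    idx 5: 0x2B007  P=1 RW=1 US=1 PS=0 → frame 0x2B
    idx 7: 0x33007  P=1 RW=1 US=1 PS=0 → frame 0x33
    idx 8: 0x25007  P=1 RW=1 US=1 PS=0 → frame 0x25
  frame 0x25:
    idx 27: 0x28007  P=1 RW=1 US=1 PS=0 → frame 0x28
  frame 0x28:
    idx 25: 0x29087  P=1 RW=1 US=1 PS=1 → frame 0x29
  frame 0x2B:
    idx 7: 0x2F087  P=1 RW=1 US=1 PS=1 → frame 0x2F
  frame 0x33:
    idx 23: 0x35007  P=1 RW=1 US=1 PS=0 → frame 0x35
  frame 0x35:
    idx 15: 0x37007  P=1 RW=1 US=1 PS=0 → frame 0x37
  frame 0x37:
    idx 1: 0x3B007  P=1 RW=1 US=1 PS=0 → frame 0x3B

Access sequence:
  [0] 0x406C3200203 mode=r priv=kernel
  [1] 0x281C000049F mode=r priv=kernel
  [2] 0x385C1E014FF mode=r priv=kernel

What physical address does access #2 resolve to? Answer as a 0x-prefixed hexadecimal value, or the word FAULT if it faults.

Walk each access:
#0 VA=0x406C3200203 (r,kernel):
  [0] read 0x22 idx=8: raw=0x25007 flags P=1 W=1 U=1 S=0
  [1] read 0x25 idx=27: raw=0x28007 flags P=1 W=1 U=1 S=0
  [2] read 0x28 idx=25: raw=0x29087 flags P=1 W=1 U=1 S=1
  ⇒ phys 0x29203 (huge @L2)  [3 reads]
#1 VA=0x281C000049F (r,kernel):
  [0] read 0x22 idx=5: raw=0x2B007 flags P=1 W=1 U=1 S=0
  [1] read 0x2B idx=7: raw=0x2F087 flags P=1 W=1 U=1 S=1
  ⇒ phys 0x2F49F (huge @L1)  [2 reads]
#2 VA=0x385C1E014FF (r,kernel):
  [0] read 0x22 idx=7: raw=0x33007 flags P=1 W=1 U=1 S=0
  [1] read 0x33 idx=23: raw=0x35007 flags P=1 W=1 U=1 S=0
  [2] read 0x35 idx=15: raw=0x37007 flags P=1 W=1 U=1 S=0
  [3] read 0x37 idx=1: raw=0x3B007 flags P=1 W=1 U=1 S=0
  ⇒ phys 0x3B4FF  [4 reads]

Access #2 PA: 0x3B4FF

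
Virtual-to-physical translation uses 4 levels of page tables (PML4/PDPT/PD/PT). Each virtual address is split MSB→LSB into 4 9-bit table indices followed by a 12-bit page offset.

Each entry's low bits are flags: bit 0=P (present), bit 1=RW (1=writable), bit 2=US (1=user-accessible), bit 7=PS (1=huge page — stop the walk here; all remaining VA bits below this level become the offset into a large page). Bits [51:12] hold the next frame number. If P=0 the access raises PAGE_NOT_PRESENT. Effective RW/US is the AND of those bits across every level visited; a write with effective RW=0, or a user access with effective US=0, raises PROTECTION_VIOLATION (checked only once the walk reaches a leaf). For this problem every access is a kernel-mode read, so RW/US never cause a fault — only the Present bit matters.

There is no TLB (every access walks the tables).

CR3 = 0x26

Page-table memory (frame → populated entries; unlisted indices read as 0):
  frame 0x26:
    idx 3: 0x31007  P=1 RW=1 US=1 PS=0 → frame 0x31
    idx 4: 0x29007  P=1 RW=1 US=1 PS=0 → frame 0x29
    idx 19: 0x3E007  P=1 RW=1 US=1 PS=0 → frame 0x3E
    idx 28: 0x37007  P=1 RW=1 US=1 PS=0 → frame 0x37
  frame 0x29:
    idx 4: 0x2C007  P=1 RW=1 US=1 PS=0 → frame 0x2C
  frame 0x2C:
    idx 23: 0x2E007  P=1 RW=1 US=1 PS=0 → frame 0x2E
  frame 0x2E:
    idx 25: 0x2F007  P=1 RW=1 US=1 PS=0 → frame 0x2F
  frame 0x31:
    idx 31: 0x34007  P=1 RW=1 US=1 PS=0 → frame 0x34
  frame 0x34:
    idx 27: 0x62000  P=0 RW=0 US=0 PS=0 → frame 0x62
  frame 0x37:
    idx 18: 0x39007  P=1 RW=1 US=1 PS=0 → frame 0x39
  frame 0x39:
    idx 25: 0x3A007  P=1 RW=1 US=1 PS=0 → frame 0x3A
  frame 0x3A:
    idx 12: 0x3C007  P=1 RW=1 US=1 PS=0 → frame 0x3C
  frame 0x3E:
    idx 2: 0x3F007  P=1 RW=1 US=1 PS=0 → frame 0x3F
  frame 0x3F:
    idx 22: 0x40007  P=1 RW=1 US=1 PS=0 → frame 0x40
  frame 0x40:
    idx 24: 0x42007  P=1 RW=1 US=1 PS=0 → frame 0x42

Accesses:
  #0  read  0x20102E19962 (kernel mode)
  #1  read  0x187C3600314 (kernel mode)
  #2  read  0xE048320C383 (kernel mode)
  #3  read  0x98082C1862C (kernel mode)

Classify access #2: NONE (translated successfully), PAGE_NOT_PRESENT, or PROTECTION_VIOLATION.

Walk each access:
#0 VA=0x20102E19962 (r,kernel):
  [0] read 0x26 idx=4: raw=0x29007 flags P=1 W=1 U=1 S=0
  [1] read 0x29 idx=4: raw=0x2C007 flags P=1 W=1 U=1 S=0
  [2] read 0x2C idx=23: raw=0x2E007 flags P=1 W=1 U=1 S=0
  [3] read 0x2E idx=25: raw=0x2F007 flags P=1 W=1 U=1 S=0
  → PA=0x2F962  (4 entries read)
#1 VA=0x187C3600314 (r,kernel):
  [0] read 0x26 idx=3: raw=0x31007 flags P=1 W=1 U=1 S=0
  [1] read 0x31 idx=31: raw=0x34007 flags P=1 W=1 U=1 S=0
  [2] read 0x34 idx=27: raw=0x62000 flags P=0 W=0 U=0 S=0
  ✗ PAGE_NOT_PRESENT  [3 reads]
#2 VA=0xE048320C383 (r,kernel):
  [0] read 0x26 idx=28: raw=0x37007 flags P=1 W=1 U=1 S=0
  [1] read 0x37 idx=18: raw=0x39007 flags P=1 W=1 U=1 S=0
  [2] read 0x39 idx=25: raw=0x3A007 flags P=1 W=1 U=1 S=0
  [3] read 0x3A idx=12: raw=0x3C007 flags P=1 W=1 U=1 S=0
  → PA=0x3C383  (4 entries read)
#3 VA=0x98082C1862C (r,kernel):
  [0] read 0x26 idx=19: raw=0x3E007 flags P=1 W=1 U=1 S=0
  [1] read 0x3E idx=2: raw=0x3F007 flags P=1 W=1 U=1 S=0
  [2] read 0x3F idx=22: raw=0x40007 flags P=1 W=1 U=1 S=0
  [3] read 0x40 idx=24: raw=0x42007 flags P=1 W=1 U=1 S=0
  → PA=0x4262C  (4 entries read)

Access #2 fault: NONE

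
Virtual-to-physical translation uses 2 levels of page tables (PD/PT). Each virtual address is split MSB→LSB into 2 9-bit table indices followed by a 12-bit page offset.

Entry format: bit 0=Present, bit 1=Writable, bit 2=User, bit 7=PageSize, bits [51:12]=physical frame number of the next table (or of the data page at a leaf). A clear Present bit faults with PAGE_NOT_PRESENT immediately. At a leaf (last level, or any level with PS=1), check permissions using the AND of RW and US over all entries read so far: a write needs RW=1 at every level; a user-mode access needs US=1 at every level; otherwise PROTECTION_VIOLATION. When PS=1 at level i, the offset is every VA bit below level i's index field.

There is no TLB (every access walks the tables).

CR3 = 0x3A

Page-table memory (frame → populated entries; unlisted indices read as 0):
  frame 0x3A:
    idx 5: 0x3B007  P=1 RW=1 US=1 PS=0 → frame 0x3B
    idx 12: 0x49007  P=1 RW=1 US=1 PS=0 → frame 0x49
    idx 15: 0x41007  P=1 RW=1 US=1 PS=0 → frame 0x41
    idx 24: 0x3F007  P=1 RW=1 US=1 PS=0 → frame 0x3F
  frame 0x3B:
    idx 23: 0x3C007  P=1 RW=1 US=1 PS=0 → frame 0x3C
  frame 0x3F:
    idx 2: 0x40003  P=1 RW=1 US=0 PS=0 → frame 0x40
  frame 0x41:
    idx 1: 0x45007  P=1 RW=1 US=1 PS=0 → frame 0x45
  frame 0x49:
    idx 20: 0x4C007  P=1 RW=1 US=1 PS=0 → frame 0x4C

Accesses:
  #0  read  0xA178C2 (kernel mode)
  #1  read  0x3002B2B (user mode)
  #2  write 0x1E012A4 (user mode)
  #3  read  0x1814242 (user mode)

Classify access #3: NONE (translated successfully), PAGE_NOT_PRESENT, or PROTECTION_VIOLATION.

Walk each access:
#0 VA=0xA178C2 (r,kernel):
  [0] read 0x3A idx=5: raw=0x3B007 flags P=1 W=1 U=1 S=0
  [1] read 0x3B idx=23: raw=0x3C007 flags P=1 W=1 U=1 S=0
  ✓ 0x3C8C2  — 2 lookups
#1 VA=0x3002B2B (r,user):
  [0] read 0x3A idx=24: raw=0x3F007 flags P=1 W=1 U=1 S=0
  [1] read 0x3F idx=2: raw=0x40003 flags P=1 W=1 U=0 S=0
  ⇒ fault: PROTECTION_VIOLATION  — 2 lookups
#2 VA=0x1E012A4 (w,user):
  [0] read 0x3A idx=15: raw=0x41007 flags P=1 W=1 U=1 S=0
  [1] read 0x41 idx=1: raw=0x45007 flags P=1 W=1 U=1 S=0
  ✓ 0x452A4  — 2 lookups
#3 VA=0x1814242 (r,user):
  [0] read 0x3A idx=12: raw=0x49007 flags P=1 W=1 U=1 S=0
  [1] read 0x49 idx=20: raw=0x4C007 flags P=1 W=1 U=1 S=0
  ✓ 0x4C242  — 2 lookups

Access #3 fault: NONE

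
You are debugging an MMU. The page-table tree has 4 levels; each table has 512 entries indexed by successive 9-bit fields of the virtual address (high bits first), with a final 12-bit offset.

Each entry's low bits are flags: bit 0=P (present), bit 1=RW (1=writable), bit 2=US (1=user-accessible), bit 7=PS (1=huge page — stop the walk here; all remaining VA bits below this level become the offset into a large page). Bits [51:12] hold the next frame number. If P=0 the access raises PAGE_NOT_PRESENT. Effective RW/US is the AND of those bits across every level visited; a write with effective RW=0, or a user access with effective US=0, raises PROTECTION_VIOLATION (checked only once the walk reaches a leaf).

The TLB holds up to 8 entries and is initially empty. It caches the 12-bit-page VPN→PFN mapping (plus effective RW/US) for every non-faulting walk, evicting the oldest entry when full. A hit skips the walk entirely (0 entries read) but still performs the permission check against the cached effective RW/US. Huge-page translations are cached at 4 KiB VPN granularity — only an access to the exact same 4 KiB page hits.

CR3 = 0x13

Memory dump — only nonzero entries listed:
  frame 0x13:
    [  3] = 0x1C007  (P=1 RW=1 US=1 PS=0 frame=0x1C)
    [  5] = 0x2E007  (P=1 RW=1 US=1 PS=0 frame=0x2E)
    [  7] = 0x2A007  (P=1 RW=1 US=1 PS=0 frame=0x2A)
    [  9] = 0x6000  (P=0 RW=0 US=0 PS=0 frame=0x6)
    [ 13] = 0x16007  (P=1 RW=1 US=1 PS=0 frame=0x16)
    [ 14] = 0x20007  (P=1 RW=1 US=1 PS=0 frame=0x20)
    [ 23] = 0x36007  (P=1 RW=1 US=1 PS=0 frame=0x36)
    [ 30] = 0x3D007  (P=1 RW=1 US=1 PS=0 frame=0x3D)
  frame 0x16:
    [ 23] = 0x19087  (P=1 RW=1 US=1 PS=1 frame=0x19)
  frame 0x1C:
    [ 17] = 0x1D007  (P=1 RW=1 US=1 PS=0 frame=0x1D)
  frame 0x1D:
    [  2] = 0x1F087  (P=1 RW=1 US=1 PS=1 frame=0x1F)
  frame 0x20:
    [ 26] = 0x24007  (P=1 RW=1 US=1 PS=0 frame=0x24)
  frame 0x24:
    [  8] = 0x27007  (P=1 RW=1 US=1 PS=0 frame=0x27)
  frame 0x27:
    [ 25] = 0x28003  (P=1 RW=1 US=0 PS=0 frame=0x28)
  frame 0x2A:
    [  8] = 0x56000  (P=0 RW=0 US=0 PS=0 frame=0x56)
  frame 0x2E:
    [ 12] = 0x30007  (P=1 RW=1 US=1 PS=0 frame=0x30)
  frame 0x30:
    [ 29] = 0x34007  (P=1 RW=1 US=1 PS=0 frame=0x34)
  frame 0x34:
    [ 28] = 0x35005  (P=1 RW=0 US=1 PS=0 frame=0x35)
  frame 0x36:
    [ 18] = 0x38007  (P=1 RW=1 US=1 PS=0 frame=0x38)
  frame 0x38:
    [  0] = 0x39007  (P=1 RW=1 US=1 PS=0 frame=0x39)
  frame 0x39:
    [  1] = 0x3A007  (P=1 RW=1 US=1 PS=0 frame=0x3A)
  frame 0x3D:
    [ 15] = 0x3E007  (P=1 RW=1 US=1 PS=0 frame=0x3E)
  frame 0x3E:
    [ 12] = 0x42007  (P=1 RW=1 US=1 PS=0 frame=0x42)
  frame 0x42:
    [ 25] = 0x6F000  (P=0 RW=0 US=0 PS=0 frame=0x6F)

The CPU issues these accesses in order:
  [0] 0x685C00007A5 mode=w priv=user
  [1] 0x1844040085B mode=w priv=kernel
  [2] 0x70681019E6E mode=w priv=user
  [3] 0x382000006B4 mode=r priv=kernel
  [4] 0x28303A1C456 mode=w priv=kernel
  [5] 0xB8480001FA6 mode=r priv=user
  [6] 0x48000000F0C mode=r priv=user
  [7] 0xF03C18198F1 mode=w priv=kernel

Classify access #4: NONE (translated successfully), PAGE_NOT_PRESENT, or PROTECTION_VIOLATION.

Trace:
#0 VA=0x685C00007A5 (w,user):
  [0] read 0x13 idx=13: raw=0x16007 flags P=1 W=1 U=1 S=0
  [1] read 0x16 idx=23: raw=0x19087 flags P=1 W=1 U=1 S=1
  ⇒ phys 0x197A5 (huge @L1)  [2 reads]
#1 VA=0x1844040085B (w,kernel):
  [0] read 0x13 idx=3: raw=0x1C007 flags P=1 W=1 U=1 S=0
  [1] read 0x1C idx=17: raw=0x1D007 flags P=1 W=1 U=1 S=0
  [2] read 0x1D idx=2: raw=0x1F087 flags P=1 W=1 U=1 S=1
  ⇒ phys 0x1F85B (huge @L2)  [3 reads]
#2 VA=0x70681019E6E (w,user):
  [0] read 0x13 idx=14: raw=0x20007 flags P=1 W=1 U=1 S=0
  [1] read 0x20 idx=26: raw=0x24007 flags P=1 W=1 U=1 S=0
  [2] read 0x24 idx=8: raw=0x27007 flags P=1 W=1 U=1 S=0
  [3] read 0x27 idx=25: raw=0x28003 flags P=1 W=1 U=0 S=0
  → PROTECTION_VIOLATION  (4 entries read)
#3 VA=0x382000006B4 (r,kernel):
  [0] read 0x13 idx=7: raw=0x2A007 flags P=1 W=1 U=1 S=0
  [1] read 0x2A idx=8: raw=0x56000 flags P=0 W=0 U=0 S=0
  → PAGE_NOT_PRESENT  (2 entries read)
#4 VA=0x28303A1C456 (w,kernel):
  [0] read 0x13 idx=5: raw=0x2E007 flags P=1 W=1 U=1 S=0
  [1] read 0x2E idx=12: raw=0x30007 flags P=1 W=1 U=1 S=0
  [2] read 0x30 idx=29: raw=0x34007 flags P=1 W=1 U=1 S=0
  [3] read 0x34 idx=28: raw=0x35005 flags P=1 W=0 U=1 S=0
  → PROTECTION_VIOLATION  (4 entries read)
#5 VA=0xB8480001FA6 (r,user):
  [0] read 0x13 idx=23: raw=0x36007 flags P=1 W=1 U=1 S=0
  [1] read 0x36 idx=18: raw=0x38007 flags P=1 W=1 U=1 S=0
  [2] read 0x38 idx=0: raw=0x39007 flags P=1 W=1 U=1 S=0
  [3] read 0x39 idx=1: raw=0x3A007 flags P=1 W=1 U=1 S=0
  ⇒ phys 0x3AFA6  [4 reads]
#6 VA=0x48000000F0C (r,user):
  [0] read 0x13 idx=9: raw=0x6000 flags P=0 W=0 U=0 S=0
  → PAGE_NOT_PRESENT  (1 entries read)
#7 VA=0xF03C18198F1 (w,kernel):
  [0] read 0x13 idx=30: raw=0x3D007 flags P=1 W=1 U=1 S=0
  [1] read 0x3D idx=15: raw=0x3E007 flags P=1 W=1 U=1 S=0
  [2] read 0x3E idx=12: raw=0x42007 flags P=1 W=1 U=1 S=0
  [3] read 0x42 idx=25: raw=0x6F000 flags P=0 W=0 U=0 S=0
  → PAGE_NOT_PRESENT  (4 entries read)

Access #4 fault: PROTECTION_VIOLATION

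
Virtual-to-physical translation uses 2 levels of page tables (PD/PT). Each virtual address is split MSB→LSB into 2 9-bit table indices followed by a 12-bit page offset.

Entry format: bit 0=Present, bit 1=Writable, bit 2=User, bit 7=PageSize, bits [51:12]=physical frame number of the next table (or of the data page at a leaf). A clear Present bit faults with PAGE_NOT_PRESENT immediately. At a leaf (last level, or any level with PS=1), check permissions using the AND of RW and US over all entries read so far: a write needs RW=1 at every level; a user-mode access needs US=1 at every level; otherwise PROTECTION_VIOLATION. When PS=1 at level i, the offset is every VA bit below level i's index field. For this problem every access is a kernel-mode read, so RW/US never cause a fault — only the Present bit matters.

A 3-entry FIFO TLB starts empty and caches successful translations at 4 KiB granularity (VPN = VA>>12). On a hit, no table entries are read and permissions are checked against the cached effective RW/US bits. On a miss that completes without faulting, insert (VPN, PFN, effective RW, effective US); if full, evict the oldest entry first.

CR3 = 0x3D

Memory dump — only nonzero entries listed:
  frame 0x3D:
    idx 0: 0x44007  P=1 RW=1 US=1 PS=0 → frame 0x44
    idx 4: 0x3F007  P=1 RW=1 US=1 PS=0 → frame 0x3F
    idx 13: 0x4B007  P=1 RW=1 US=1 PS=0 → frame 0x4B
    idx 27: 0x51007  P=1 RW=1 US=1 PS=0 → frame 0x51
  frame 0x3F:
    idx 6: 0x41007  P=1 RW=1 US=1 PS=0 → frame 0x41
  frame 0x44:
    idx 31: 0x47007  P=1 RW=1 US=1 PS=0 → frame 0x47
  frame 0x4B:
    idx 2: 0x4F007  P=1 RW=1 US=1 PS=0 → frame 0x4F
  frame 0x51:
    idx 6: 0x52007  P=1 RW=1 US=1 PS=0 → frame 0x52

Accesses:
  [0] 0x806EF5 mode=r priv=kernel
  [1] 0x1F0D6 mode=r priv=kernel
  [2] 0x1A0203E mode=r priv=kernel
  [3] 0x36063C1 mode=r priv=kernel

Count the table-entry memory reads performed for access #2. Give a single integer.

Trace:
#0 VA=0x806EF5 (r,kernel):
  lvl0: tbl 0x3D, slot 4 ⇒ 0x3F007 (P1/RW1/US1/PS0)
  lvl1: tbl 0x3F, slot 6 ⇒ 0x41007 (P1/RW1/US1/PS0)
  ✓ 0x41EF5  — 2 lookups
#1 VA=0x1F0D6 (r,kernel):
  lvl0: tbl 0x3D, slot 0 ⇒ 0x44007 (P1/RW1/US1/PS0)
  lvl1: tbl 0x44, slot 31 ⇒ 0x47007 (P1/RW1/US1/PS0)
  ✓ 0x470D6  — 2 lookups
#2 VA=0x1A0203E (r,kernel):
  lvl0: tbl 0x3D, slot 13 ⇒ 0x4B007 (P1/RW1/US1/PS0)
  lvl1: tbl 0x4B, slot 2 ⇒ 0x4F007 (P1/RW1/US1/PS0)
  ✓ 0x4F03E  — 2 lookups
#3 VA=0x36063C1 (r,kernel):
  lvl0: tbl 0x3D, slot 27 ⇒ 0x51007 (P1/RW1/US1/PS0)
  lvl1: tbl 0x51, slot 6 ⇒ 0x52007 (P1/RW1/US1/PS0)
  ✓ 0x523C1  — 2 lookups

Entries read for #2: 2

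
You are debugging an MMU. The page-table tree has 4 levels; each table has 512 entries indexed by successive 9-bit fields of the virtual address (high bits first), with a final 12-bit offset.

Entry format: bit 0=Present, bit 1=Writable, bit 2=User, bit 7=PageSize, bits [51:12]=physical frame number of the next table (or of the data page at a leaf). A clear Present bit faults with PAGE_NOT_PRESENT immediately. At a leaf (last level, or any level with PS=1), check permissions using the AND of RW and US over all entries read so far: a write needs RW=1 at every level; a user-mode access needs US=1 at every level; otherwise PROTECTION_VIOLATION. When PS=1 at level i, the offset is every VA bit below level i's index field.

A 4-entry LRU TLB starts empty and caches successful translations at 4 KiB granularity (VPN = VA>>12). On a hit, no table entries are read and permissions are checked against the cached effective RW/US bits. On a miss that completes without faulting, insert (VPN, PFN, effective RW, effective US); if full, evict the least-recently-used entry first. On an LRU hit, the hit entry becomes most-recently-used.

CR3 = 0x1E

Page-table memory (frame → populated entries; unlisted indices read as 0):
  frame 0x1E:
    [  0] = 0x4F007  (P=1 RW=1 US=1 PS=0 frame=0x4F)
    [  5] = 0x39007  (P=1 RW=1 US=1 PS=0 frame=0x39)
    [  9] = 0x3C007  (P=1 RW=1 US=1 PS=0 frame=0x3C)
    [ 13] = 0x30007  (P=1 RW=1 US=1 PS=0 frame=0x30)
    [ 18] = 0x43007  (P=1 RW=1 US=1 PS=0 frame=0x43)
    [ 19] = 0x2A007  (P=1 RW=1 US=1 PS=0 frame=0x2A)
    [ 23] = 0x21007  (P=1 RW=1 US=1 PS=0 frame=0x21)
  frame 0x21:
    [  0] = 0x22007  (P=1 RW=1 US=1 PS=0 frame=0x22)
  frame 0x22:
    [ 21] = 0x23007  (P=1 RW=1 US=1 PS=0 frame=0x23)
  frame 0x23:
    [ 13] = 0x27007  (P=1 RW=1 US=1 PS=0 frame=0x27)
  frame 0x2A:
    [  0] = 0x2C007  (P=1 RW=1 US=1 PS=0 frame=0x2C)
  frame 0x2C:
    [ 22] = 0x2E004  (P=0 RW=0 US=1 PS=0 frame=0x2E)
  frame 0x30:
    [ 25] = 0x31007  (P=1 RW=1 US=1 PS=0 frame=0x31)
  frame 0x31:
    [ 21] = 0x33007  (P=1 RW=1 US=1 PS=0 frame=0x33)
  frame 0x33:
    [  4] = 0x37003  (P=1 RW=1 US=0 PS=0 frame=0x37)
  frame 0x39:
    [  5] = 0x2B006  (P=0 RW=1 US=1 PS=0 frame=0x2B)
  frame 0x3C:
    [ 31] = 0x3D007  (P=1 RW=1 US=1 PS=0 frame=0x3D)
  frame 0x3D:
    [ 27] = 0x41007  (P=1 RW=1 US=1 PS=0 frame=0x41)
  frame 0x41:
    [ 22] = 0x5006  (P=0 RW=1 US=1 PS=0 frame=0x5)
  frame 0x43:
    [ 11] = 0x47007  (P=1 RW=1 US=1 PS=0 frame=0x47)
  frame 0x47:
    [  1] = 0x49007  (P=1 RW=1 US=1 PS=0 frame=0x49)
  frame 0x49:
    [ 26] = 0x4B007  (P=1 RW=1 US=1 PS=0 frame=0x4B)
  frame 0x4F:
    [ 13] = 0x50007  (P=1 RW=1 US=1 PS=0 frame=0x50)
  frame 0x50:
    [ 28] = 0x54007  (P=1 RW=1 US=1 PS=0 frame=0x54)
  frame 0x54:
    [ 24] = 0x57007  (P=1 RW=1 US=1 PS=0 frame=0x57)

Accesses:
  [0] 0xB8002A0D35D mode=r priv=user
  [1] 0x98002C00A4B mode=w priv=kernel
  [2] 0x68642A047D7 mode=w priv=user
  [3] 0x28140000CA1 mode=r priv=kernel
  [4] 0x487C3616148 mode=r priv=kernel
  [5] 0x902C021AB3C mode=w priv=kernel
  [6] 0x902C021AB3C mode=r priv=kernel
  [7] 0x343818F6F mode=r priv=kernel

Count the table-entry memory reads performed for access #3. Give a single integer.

Walk each access:
#0 VA=0xB8002A0D35D (r,user):
  L0: frame=0x1E idx=23 entry=0x21007 [P=1 RW=1 US=1 PS=0]
  L1: frame=0x21 idx=0 entry=0x22007 [P=1 RW=1 US=1 PS=0]
  L2: frame=0x22 idx=21 entry=0x23007 [P=1 RW=1 US=1 PS=0]
  L3: frame=0x23 idx=13 entry=0x27007 [P=1 RW=1 US=1 PS=0]
  ✓ 0x2735D  — 4 lookups
#1 VA=0x98002C00A4B (w,kernel):
  L0: frame=0x1E idx=19 entry=0x2A007 [P=1 RW=1 US=1 PS=0]
  L1: frame=0x2A idx=0 entry=0x2C007 [P=1 RW=1 US=1 PS=0]
  L2: frame=0x2C idx=22 entry=0x2E004 [P=0 RW=0 US=1 PS=0]
  ✗ PAGE_NOT_PRESENT  [3 reads]
#2 VA=0x68642A047D7 (w,user):
  L0: frame=0x1E idx=13 entry=0x30007 [P=1 RW=1 US=1 PS=0]
  L1: frame=0x30 idx=25 entry=0x31007 [P=1 RW=1 US=1 PS=0]
  L2: frame=0x31 idx=21 entry=0x33007 [P=1 RW=1 US=1 PS=0]
  L3: frame=0x33 idx=4 entry=0x37003 [P=1 RW=1 US=0 PS=0]
  ✗ PROTECTION_VIOLATION  [4 reads]
#3 VA=0x28140000CA1 (r,kernel):
  L0: frame=0x1E idx=5 entry=0x39007 [P=1 RW=1 US=1 PS=0]
  L1: frame=0x39 idx=5 entry=0x2B006 [P=0 RW=1 US=1 PS=0]
  ✗ PAGE_NOT_PRESENT  [2 reads]
#4 VA=0x487C3616148 (r,kernel):
  L0: frame=0x1E idx=9 entry=0x3C007 [P=1 RW=1 US=1 PS=0]
  L1: frame=0x3C idx=31 entry=0x3D007 [P=1 RW=1 US=1 PS=0]
  L2: frame=0x3D idx=27 entry=0x41007 [P=1 RW=1 US=1 PS=0]
  L3: frame=0x41 idx=22 entry=0x5006 [P=0 RW=1 US=1 PS=0]
  ✗ PAGE_NOT_PRESENT  [4 reads]
#5 VA=0x902C021AB3C (w,kernel):
  L0: frame=0x1E idx=18 entry=0x43007 [P=1 RW=1 US=1 PS=0]
  L1: frame=0x43 idx=11 entry=0x47007 [P=1 RW=1 US=1 PS=0]
  L2: frame=0x47 idx=1 entry=0x49007 [P=1 RW=1 US=1 PS=0]
  L3: frame=0x49 idx=26 entry=0x4B007 [P=1 RW=1 US=1 PS=0]
  ✓ 0x4BB3C  — 4 lookups
#6 VA=0x902C021AB3C (r,kernel):
  TLB hit vpn=0x902C021A → PA=0x4BB3C
#7 VA=0x343818F6F (r,kernel):
  L0: frame=0x1E idx=0 entry=0x4F007 [P=1 RW=1 US=1 PS=0]
  L1: frame=0x4F idx=13 entry=0x50007 [P=1 RW=1 US=1 PS=0]
  L2: frame=0x50 idx=28 entry=0x54007 [P=1 RW=1 US=1 PS=0]
  L3: frame=0x54 idx=24 entry=0x57007 [P=1 RW=1 US=1 PS=0]
  ✓ 0x57F6F  — 4 lookups

Entries read for #3: 2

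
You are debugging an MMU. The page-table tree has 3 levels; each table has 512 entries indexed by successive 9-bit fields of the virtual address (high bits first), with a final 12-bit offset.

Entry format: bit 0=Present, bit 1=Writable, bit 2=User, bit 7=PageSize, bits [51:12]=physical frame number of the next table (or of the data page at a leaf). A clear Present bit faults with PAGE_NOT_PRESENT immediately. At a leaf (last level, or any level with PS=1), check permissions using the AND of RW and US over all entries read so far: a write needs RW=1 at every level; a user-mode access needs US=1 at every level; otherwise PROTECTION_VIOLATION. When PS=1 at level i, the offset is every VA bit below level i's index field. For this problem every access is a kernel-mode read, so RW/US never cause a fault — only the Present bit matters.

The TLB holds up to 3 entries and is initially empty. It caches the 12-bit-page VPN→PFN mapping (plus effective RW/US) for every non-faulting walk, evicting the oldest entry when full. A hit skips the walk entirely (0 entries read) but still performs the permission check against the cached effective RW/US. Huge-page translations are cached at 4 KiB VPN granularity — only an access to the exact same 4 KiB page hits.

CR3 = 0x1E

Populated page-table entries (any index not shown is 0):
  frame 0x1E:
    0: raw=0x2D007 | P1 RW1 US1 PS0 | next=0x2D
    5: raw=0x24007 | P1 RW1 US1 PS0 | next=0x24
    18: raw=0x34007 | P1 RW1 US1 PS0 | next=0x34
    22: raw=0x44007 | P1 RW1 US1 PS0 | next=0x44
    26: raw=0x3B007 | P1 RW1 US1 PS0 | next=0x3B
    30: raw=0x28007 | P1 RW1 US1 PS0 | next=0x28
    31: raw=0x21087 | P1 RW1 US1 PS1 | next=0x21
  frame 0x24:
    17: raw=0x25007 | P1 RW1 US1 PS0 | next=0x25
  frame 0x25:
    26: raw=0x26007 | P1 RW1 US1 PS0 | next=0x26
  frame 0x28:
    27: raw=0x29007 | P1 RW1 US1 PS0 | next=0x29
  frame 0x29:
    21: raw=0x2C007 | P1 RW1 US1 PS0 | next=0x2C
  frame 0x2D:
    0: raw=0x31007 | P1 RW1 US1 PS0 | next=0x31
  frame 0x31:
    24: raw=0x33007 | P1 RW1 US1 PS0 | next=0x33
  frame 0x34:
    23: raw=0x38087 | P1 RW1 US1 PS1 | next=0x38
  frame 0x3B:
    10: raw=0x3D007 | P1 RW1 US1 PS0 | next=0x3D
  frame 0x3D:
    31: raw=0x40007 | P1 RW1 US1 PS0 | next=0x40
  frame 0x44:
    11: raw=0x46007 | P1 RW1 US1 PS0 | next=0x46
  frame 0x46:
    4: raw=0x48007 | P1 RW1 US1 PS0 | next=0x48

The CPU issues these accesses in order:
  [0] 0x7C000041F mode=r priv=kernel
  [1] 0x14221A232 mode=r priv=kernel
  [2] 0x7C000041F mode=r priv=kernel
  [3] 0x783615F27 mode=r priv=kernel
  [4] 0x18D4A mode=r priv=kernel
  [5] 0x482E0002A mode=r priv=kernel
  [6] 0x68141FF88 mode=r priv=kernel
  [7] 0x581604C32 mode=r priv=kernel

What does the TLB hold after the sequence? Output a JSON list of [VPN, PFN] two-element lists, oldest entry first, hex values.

Per-access translation:
#0 VA=0x7C000041F (r,kernel):
  lvl0: tbl 0x1E, slot 31 ⇒ 0x21087 (P1/RW1/US1/PS1)
  ⇒ phys 0x2141F (huge @L0)  [1 reads]
#1 VA=0x14221A232 (r,kernel):
  lvl0: tbl 0x1E, slot 5 ⇒ 0x24007 (P1/RW1/US1/PS0)
  lvl1: tbl 0x24, slot 17 ⇒ 0x25007 (P1/RW1/US1/PS0)
  lvl2: tbl 0x25, slot 26 ⇒ 0x26007 (P1/RW1/US1/PS0)
  ⇒ phys 0x26232  [3 reads]
#2 VA=0x7C000041F (r,kernel):
  TLB hit vpn=0x7C0000 → PA=0x2141F
#3 VA=0x783615F27 (r,kernel):
  lvl0: tbl 0x1E, slot 30 ⇒ 0x28007 (P1/RW1/US1/PS0)
  lvl1: tbl 0x28, slot 27 ⇒ 0x29007 (P1/RW1/US1/PS0)
  lvl2: tbl 0x29, slot 21 ⇒ 0x2C007 (P1/RW1/US1/PS0)
  ⇒ phys 0x2CF27  [3 reads]
#4 VA=0x18D4A (r,kernel):
  lvl0: tbl 0x1E, slot 0 ⇒ 0x2D007 (P1/RW1/US1/PS0)
  lvl1: tbl 0x2D, slot 0 ⇒ 0x31007 (P1/RW1/US1/PS0)
  lvl2: tbl 0x31, slot 24 ⇒ 0x33007 (P1/RW1/US1/PS0)
  ⇒ phys 0x33D4A  [3 reads]
#5 VA=0x482E0002A (r,kernel):
  lvl0: tbl 0x1E, slot 18 ⇒ 0x34007 (P1/RW1/US1/PS0)
  lvl1: tbl 0x34, slot 23 ⇒ 0x38087 (P1/RW1/US1/PS1)
  ⇒ phys 0x3802A (huge @L1)  [2 reads]
#6 VA=0x68141FF88 (r,kernel):
  lvl0: tbl 0x1E, slot 26 ⇒ 0x3B007 (P1/RW1/US1/PS0)
  lvl1: tbl 0x3B, slot 10 ⇒ 0x3D007 (P1/RW1/US1/PS0)
  lvl2: tbl 0x3D, slot 31 ⇒ 0x40007 (P1/RW1/US1/PS0)
  ⇒ phys 0x40F88  [3 reads]
#7 VA=0x581604C32 (r,kernel):
  lvl0: tbl 0x1E, slot 22 ⇒ 0x44007 (P1/RW1/US1/PS0)
  lvl1: tbl 0x44, slot 11 ⇒ 0x46007 (P1/RW1/US1/PS0)
  lvl2: tbl 0x46, slot 4 ⇒ 0x48007 (P1/RW1/US1/PS0)
  ⇒ phys 0x48C32  [3 reads]

TLB: [["0x482E00", "0x38"], ["0x68141F", "0x40"], ["0x581604", "0x48"]]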